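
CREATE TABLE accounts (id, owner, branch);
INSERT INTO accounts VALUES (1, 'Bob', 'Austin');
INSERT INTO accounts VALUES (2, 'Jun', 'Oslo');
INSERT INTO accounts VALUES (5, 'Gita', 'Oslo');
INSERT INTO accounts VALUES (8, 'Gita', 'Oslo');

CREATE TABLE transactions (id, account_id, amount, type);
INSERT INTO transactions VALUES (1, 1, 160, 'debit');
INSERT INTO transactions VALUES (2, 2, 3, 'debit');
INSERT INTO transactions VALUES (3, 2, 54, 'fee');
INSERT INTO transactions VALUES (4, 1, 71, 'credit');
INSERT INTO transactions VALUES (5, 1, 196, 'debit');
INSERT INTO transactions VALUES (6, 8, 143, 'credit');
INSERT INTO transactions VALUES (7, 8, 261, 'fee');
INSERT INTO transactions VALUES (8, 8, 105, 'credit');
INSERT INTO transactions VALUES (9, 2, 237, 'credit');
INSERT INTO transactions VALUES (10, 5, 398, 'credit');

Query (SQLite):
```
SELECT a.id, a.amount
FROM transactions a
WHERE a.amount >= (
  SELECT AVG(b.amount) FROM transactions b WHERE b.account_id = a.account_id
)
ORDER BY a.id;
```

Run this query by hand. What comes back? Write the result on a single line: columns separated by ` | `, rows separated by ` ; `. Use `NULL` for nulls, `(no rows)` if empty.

1 | 160 ; 5 | 196 ; 7 | 261 ; 9 | 237 ; 10 | 398

For each transactions row a, compute AVG(amount) over rows sharing a.account_id.
Keep row a if a.amount >= that per-group AVG.
  account_id=1: AVG(amount) = 142.333333
  account_id=2: AVG(amount) = 98.0
  account_id=5: AVG(amount) = 398.0
  account_id=8: AVG(amount) = 169.666667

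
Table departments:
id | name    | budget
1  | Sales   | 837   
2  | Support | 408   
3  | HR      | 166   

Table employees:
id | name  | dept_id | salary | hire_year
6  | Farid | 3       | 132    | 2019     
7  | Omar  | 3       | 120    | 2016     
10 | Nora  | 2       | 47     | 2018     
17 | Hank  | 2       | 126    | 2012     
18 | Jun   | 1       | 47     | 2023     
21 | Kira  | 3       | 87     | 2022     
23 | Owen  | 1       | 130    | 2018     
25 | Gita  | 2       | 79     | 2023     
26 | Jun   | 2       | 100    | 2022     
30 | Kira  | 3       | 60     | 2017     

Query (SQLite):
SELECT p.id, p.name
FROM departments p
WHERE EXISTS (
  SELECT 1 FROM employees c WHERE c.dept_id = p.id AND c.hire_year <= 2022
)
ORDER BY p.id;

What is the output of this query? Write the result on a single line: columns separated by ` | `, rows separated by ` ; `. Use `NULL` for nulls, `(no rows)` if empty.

1 | Sales ; 2 | Support ; 3 | HR

For each departments row, check whether any employees with matching dept_id has hire_year <= 2022.
Keep rows where that is true.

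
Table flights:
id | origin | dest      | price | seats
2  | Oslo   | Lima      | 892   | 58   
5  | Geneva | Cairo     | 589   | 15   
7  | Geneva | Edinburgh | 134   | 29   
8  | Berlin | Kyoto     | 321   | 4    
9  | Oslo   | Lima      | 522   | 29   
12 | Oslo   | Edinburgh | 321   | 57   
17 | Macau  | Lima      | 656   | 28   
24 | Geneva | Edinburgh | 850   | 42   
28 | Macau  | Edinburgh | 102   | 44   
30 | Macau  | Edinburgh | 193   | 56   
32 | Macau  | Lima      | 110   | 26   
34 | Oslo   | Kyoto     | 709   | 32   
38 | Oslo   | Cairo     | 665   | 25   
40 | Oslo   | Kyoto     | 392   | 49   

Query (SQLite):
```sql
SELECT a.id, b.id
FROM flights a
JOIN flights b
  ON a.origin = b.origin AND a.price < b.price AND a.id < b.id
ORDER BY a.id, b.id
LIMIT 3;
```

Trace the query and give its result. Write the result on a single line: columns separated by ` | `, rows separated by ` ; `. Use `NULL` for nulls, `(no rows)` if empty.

Pairs (a,b) with same origin, a.price < b.price, a.id < b.id.
origin groups: Berlin:{8} Geneva:{5,7,24} Macau:{17,28,30,32} Oslo:{2,9,12,34,38,40}
Ordered by (a.id, b.id); first 3.

5 | 24 ; 7 | 24 ; 9 | 34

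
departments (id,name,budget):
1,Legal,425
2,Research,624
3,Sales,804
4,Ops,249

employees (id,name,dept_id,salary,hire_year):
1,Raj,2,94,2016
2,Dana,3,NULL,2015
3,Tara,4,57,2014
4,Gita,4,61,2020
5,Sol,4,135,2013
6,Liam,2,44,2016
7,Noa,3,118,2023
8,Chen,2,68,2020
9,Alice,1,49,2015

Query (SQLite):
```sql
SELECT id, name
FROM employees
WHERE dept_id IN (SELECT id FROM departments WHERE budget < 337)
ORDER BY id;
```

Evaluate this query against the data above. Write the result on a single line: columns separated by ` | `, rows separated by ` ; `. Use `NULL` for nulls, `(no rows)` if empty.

Inner query: departments.id where budget < 337.
Outer: keep employees rows whose dept_id is in that set.
Inner query → {4}

3 | Tara ; 4 | Gita ; 5 | Sol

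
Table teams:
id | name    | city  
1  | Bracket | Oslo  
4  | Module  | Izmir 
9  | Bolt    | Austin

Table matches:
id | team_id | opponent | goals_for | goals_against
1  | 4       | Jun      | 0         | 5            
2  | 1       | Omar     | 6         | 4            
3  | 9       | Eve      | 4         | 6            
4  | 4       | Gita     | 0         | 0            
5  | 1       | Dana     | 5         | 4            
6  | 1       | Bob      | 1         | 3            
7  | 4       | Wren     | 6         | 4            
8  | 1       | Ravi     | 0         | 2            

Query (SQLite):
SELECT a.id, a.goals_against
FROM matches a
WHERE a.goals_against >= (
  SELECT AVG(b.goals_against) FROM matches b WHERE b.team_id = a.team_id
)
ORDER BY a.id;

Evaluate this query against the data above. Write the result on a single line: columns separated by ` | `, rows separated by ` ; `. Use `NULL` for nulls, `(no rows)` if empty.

For each matches row a, compute AVG(goals_against) over rows sharing a.team_id.
Keep row a if a.goals_against >= that per-group AVG.
  team_id=1: AVG(goals_against) = 3.25
  team_id=4: AVG(goals_against) = 3.0
  team_id=9: AVG(goals_against) = 6.0

1 | 5 ; 2 | 4 ; 3 | 6 ; 5 | 4 ; 7 | 4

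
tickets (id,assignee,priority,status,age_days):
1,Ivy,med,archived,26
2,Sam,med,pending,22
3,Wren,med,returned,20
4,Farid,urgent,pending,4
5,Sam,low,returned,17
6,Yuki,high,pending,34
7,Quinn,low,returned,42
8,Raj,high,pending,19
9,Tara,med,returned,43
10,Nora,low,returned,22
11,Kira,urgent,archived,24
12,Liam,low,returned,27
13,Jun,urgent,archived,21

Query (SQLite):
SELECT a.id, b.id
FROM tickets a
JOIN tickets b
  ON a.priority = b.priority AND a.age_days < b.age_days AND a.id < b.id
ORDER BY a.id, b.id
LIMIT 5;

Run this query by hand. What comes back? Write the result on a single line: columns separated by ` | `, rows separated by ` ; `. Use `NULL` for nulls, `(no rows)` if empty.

Pairs (a,b) with same priority, a.age_days < b.age_days, a.id < b.id.
priority groups: high:{6,8} low:{5,7,10,12} med:{1,2,3,9} urgent:{4,11,13}
Ordered by (a.id, b.id); first 5.

1 | 9 ; 2 | 9 ; 3 | 9 ; 4 | 11 ; 4 | 13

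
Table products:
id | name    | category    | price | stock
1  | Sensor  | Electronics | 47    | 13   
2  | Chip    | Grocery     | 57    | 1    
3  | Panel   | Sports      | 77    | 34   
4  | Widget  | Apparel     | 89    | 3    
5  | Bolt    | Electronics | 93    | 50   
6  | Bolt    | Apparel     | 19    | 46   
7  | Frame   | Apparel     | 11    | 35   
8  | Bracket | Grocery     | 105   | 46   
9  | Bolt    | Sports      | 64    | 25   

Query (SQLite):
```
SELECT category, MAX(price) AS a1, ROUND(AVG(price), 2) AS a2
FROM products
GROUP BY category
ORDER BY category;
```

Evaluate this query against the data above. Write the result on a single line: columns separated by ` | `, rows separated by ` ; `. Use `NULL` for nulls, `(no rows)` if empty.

Apparel | 89 | 39.67 ; Electronics | 93 | 70 ; Grocery | 105 | 81 ; Sports | 77 | 70.5

Group products by category.
Per group compute: MAX(price), ROUND(AVG(price), 2).
  Apparel: ids {4, 6, 7} → MAX(price)=89, ROUND(AVG(price), 2)=39.67
  Electronics: ids {1, 5} → MAX(price)=93, ROUND(AVG(price), 2)=70
  Grocery: ids {2, 8} → MAX(price)=105, ROUND(AVG(price), 2)=81
  Sports: ids {3, 9} → MAX(price)=77, ROUND(AVG(price), 2)=70.5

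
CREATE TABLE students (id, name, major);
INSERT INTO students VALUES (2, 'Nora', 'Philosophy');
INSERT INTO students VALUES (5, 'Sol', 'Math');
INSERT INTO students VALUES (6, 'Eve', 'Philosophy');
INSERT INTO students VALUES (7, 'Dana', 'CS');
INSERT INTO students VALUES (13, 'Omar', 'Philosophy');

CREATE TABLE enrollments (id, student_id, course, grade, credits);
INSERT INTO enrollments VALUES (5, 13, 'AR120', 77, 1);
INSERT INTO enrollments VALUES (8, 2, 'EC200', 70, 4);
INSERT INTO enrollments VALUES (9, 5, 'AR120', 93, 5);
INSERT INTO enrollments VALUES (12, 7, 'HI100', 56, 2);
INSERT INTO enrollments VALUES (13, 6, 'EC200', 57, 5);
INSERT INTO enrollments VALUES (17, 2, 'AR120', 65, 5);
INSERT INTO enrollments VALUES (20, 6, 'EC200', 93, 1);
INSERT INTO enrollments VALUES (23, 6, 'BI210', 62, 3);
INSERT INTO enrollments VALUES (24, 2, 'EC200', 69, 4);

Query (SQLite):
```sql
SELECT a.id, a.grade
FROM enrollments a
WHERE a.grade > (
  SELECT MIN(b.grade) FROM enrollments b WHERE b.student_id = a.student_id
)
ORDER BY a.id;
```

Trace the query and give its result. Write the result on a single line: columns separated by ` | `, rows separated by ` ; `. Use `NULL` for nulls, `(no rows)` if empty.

For each enrollments row a, compute MIN(grade) over rows sharing a.student_id.
Keep row a if a.grade > that per-group MIN.
  student_id=2: MIN(grade) = 65
  student_id=5: MIN(grade) = 93
  student_id=6: MIN(grade) = 57
  student_id=7: MIN(grade) = 56
  student_id=13: MIN(grade) = 77

8 | 70 ; 20 | 93 ; 23 | 62 ; 24 | 69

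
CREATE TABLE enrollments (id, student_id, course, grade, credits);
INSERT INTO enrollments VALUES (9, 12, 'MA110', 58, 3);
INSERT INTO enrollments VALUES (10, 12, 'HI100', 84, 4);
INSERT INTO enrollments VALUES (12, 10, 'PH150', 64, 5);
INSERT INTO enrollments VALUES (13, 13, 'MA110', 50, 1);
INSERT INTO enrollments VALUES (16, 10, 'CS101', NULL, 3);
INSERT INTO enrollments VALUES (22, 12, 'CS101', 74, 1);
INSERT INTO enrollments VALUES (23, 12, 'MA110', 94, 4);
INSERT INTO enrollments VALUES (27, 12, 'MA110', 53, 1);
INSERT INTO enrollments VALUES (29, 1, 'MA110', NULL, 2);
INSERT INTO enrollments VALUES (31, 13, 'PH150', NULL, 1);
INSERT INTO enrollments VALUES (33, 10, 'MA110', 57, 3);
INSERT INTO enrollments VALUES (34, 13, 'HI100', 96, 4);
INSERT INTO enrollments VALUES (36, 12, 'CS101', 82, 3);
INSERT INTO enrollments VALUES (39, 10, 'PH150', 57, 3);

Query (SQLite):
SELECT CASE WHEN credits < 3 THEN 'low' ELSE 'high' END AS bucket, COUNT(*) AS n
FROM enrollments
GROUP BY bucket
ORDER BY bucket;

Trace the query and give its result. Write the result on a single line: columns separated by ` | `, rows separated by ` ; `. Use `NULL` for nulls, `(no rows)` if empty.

Bucket rows by credits < 3 → 'low' else 'high'; count each bucket.

high | 9 ; low | 5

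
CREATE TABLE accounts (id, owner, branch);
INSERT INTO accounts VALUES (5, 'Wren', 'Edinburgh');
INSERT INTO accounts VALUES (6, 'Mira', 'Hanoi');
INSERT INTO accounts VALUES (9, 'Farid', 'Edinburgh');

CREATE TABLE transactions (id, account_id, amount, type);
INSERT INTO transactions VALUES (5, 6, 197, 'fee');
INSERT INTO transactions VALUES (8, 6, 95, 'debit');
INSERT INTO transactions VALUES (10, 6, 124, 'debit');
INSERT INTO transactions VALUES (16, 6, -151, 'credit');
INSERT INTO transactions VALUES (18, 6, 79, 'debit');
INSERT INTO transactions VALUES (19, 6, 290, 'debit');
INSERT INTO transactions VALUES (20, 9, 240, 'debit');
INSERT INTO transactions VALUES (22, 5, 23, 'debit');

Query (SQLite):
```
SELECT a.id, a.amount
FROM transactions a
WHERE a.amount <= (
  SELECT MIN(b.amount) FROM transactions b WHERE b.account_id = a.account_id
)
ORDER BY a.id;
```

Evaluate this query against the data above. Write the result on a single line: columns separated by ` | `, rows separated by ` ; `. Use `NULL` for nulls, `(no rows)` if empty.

For each transactions row a, compute MIN(amount) over rows sharing a.account_id.
Keep row a if a.amount <= that per-group MIN.
  account_id=5: MIN(amount) = 23
  account_id=6: MIN(amount) = -151
  account_id=9: MIN(amount) = 240

16 | -151 ; 20 | 240 ; 22 | 23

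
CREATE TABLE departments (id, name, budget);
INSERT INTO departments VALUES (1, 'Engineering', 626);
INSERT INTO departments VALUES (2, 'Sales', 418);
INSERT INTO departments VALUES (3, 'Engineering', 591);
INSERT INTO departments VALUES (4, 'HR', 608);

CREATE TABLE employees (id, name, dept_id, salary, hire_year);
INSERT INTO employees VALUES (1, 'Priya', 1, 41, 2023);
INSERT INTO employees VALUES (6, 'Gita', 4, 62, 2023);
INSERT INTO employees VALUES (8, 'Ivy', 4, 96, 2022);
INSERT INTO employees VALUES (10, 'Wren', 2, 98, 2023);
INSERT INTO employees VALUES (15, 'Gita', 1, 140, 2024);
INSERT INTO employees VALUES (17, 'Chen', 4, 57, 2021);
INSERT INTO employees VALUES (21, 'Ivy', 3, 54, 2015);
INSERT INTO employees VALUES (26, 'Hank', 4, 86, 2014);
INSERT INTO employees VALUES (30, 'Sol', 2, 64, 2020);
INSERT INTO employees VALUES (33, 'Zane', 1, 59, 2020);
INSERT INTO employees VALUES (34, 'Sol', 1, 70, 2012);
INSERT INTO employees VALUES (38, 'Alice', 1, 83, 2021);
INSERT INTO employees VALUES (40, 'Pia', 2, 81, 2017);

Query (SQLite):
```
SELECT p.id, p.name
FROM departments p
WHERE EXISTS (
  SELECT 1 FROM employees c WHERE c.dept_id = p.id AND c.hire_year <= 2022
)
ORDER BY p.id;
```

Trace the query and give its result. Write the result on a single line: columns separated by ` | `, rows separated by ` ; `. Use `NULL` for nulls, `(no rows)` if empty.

1 | Engineering ; 2 | Sales ; 3 | Engineering ; 4 | HR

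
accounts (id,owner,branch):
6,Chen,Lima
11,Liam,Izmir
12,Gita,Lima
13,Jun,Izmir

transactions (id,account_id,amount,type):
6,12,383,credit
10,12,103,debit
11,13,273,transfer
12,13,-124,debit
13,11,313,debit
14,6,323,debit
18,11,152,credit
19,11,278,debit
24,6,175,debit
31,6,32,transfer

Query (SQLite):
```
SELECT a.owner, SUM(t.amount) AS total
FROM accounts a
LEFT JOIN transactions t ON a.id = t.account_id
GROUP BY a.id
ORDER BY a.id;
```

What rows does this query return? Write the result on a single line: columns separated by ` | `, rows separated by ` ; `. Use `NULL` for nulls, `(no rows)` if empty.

Chen | 530 ; Liam | 743 ; Gita | 486 ; Jun | 149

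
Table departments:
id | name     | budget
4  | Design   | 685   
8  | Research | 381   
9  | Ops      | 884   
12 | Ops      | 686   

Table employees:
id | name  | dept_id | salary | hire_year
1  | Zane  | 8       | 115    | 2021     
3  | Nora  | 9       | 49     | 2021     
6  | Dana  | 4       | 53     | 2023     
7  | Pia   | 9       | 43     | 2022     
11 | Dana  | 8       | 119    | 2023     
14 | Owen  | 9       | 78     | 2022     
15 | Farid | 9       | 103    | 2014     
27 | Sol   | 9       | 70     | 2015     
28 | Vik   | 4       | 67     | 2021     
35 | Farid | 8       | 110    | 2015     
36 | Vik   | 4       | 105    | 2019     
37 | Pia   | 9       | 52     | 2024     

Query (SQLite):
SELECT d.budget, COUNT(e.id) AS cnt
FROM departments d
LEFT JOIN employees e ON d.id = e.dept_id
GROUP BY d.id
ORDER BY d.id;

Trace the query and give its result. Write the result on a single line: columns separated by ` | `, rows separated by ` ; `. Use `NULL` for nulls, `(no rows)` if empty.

LEFT JOIN keeps every departments row; unmatched ones get NULL for employees columns.
Group by departments.id and compute COUNT(e.id). COUNT(col) of an all-NULL group is 0.
  4: ids {6, 28, 36} → COUNT(e.id)=3
  8: ids {1, 11, 35} → COUNT(e.id)=3
  9: ids {3, 7, 14, 15, 27, 37} → COUNT(e.id)=6
  12: ids {—} → COUNT(e.id)=0

685 | 3 ; 381 | 3 ; 884 | 6 ; 686 | 0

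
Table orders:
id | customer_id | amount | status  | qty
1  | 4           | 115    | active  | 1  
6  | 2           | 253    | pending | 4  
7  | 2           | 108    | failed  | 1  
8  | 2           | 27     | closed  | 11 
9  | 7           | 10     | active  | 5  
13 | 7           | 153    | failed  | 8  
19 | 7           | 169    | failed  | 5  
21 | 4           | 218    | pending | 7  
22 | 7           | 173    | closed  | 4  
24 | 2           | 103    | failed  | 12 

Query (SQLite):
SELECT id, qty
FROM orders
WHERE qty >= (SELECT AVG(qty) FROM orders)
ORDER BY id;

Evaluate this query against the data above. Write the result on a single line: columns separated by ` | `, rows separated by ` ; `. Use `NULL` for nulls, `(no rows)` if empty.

Scalar subquery: AVG(qty) over all orders rows = 5.8.
Keep rows where qty >= that value.

8 | 11 ; 13 | 8 ; 21 | 7 ; 24 | 12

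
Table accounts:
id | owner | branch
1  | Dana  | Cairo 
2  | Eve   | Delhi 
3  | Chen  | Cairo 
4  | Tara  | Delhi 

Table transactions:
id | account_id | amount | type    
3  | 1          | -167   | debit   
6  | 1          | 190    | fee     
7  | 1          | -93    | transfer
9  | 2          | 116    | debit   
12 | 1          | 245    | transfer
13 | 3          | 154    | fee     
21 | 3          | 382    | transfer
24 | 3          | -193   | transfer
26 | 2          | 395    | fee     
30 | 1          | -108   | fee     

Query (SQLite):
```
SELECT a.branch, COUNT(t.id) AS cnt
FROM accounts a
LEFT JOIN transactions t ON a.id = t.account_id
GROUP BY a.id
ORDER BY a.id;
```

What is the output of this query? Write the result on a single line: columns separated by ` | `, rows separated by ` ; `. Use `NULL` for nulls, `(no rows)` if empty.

Cairo | 5 ; Delhi | 2 ; Cairo | 3 ; Delhi | 0

LEFT JOIN keeps every accounts row; unmatched ones get NULL for transactions columns.
Group by accounts.id and compute COUNT(t.id). COUNT(col) of an all-NULL group is 0.
  1: ids {3, 6, 7, 12, 30} → COUNT(t.id)=5
  2: ids {9, 26} → COUNT(t.id)=2
  3: ids {13, 21, 24} → COUNT(t.id)=3
  4: ids {—} → COUNT(t.id)=0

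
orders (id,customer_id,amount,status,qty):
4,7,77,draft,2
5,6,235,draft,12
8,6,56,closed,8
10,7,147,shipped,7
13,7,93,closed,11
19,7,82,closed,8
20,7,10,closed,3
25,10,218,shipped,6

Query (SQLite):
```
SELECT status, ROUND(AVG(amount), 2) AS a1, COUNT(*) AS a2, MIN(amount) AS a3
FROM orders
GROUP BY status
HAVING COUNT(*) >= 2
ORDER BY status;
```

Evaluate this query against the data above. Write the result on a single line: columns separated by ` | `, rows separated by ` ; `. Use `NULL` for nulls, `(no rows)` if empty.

closed | 60.25 | 4 | 10 ; draft | 156 | 2 | 77 ; shipped | 182.5 | 2 | 147

Group orders by status.
Per group compute: ROUND(AVG(amount), 2), COUNT(*), MIN(amount).
HAVING: drop groups with fewer than 2 rows.
  closed: ids {8, 13, 19, 20} → ROUND(AVG(amount), 2)=60.25, COUNT(*)=4, MIN(amount)=10
  draft: ids {4, 5} → ROUND(AVG(amount), 2)=156, COUNT(*)=2, MIN(amount)=77
  shipped: ids {10, 25} → ROUND(AVG(amount), 2)=182.5, COUNT(*)=2, MIN(amount)=147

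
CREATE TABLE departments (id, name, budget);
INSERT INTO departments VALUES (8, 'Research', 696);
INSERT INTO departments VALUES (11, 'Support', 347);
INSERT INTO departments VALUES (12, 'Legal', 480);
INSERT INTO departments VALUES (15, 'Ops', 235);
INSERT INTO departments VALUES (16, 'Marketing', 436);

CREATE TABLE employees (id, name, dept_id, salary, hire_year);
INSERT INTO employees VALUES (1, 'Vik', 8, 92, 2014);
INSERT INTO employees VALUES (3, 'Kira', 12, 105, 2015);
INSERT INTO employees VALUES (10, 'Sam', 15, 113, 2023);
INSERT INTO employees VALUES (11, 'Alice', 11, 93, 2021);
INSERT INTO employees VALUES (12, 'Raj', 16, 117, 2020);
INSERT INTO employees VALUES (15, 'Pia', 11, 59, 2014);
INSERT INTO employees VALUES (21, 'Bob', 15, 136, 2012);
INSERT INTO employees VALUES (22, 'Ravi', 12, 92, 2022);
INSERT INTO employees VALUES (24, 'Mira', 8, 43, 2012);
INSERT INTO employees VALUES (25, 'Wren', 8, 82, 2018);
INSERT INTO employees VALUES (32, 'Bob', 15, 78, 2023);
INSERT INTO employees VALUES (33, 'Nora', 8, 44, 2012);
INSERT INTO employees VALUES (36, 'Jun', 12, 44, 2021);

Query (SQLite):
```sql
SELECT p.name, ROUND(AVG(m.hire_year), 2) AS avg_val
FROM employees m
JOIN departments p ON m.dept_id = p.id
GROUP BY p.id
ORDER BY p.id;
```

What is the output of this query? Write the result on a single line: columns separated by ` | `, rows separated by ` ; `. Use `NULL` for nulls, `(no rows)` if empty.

Join each employees row to its departments via dept_id.
Group joined rows by departments.id; compute ROUND(AVG(m.hire_year), 2) per group.
  8: ids {1, 24, 25, 33} → ROUND(AVG(m.hire_year), 2)=2014
  11: ids {11, 15} → ROUND(AVG(m.hire_year), 2)=2017.5
  12: ids {3, 22, 36} → ROUND(AVG(m.hire_year), 2)=2019.33
  15: ids {10, 21, 32} → ROUND(AVG(m.hire_year), 2)=2019.33
  16: ids {12} → ROUND(AVG(m.hire_year), 2)=2020

Research | 2014 ; Support | 2017.5 ; Legal | 2019.33 ; Ops | 2019.33 ; Marketing | 2020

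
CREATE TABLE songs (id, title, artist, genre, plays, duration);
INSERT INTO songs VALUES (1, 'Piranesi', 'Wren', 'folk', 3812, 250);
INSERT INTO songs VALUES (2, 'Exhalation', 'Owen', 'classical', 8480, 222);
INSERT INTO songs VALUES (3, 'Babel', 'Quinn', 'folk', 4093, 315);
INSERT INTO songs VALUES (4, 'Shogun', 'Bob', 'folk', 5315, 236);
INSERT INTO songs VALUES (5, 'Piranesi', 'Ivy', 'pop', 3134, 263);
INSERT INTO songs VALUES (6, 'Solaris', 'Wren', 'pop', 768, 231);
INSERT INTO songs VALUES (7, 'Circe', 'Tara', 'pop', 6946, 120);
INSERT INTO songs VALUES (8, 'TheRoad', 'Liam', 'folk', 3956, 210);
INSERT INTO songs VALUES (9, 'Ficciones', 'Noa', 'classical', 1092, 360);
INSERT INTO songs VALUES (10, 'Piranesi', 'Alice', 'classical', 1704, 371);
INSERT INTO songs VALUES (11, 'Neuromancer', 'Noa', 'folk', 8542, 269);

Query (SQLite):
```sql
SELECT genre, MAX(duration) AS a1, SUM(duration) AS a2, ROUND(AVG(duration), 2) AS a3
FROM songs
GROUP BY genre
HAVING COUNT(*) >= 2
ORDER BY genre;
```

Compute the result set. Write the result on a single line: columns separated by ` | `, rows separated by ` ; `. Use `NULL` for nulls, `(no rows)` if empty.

classical | 371 | 953 | 317.67 ; folk | 315 | 1280 | 256 ; pop | 263 | 614 | 204.67

Group songs by genre.
Per group compute: MAX(duration), SUM(duration), ROUND(AVG(duration), 2).
HAVING: drop groups with fewer than 2 rows.
  classical: ids {2, 9, 10} → MAX(duration)=371, SUM(duration)=953, ROUND(AVG(duration), 2)=317.67
  folk: ids {1, 3, 4, 8, 11} → MAX(duration)=315, SUM(duration)=1280, ROUND(AVG(duration), 2)=256
  pop: ids {5, 6, 7} → MAX(duration)=263, SUM(duration)=614, ROUND(AVG(duration), 2)=204.67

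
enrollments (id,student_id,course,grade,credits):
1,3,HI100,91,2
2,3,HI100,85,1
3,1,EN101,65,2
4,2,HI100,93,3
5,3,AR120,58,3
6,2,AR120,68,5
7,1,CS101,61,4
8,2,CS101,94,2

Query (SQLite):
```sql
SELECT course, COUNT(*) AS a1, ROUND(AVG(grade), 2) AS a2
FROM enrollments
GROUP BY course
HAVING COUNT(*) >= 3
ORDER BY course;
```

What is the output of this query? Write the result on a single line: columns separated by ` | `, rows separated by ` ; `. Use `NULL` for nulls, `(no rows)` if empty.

HI100 | 3 | 89.67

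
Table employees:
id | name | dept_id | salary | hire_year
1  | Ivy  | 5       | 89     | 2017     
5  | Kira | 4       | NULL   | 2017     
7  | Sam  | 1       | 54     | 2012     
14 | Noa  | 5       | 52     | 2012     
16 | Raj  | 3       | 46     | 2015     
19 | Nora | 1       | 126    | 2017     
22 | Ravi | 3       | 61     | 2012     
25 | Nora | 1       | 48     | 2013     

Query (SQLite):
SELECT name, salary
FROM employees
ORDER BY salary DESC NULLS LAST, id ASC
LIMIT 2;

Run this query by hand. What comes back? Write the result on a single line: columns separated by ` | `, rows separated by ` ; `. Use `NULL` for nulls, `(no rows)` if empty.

Nora | 126 ; Ivy | 89

Sort by salary desc, tiebreak id asc: (126, id=19), (89, id=1), (61, id=22), (54, id=7), (52, id=14) …. Take first 2.
NULLS LAST: NULL salary rows go after all non-NULL rows (among themselves ordered by id asc).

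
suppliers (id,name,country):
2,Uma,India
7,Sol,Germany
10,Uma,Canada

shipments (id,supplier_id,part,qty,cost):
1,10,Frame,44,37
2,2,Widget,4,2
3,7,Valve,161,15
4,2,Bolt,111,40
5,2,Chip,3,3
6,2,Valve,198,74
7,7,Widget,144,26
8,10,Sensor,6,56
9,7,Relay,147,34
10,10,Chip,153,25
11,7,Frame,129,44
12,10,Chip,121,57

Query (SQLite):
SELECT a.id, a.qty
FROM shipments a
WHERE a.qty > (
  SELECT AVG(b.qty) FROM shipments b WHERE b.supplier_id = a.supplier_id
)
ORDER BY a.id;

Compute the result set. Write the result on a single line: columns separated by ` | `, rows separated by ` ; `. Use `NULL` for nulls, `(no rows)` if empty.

For each shipments row a, compute AVG(qty) over rows sharing a.supplier_id.
Keep row a if a.qty > that per-group AVG.
  supplier_id=2: AVG(qty) = 79.0
  supplier_id=7: AVG(qty) = 145.25
  supplier_id=10: AVG(qty) = 81.0

3 | 161 ; 4 | 111 ; 6 | 198 ; 9 | 147 ; 10 | 153 ; 12 | 121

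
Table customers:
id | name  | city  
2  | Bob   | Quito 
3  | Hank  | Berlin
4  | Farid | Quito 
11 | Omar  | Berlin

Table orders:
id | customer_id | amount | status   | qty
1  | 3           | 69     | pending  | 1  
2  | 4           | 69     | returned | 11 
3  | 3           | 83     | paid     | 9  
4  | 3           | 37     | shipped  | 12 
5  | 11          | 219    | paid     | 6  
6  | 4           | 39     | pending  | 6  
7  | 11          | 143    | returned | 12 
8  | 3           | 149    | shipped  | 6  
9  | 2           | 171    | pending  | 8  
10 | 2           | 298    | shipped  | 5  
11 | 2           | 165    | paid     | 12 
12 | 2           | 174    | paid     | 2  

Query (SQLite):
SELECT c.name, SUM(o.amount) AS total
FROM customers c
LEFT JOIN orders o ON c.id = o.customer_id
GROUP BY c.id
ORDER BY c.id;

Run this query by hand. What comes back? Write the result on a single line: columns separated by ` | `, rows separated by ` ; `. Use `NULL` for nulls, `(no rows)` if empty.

LEFT JOIN keeps every customers row; unmatched ones get NULL for orders columns.
Group by customers.id and compute SUM(o.amount). SUM over an all-NULL group is NULL.
  2: ids {9, 10, 11, 12} → SUM(o.amount)=808
  3: ids {1, 3, 4, 8} → SUM(o.amount)=338
  4: ids {2, 6} → SUM(o.amount)=108
  11: ids {5, 7} → SUM(o.amount)=362

Bob | 808 ; Hank | 338 ; Farid | 108 ; Omar | 362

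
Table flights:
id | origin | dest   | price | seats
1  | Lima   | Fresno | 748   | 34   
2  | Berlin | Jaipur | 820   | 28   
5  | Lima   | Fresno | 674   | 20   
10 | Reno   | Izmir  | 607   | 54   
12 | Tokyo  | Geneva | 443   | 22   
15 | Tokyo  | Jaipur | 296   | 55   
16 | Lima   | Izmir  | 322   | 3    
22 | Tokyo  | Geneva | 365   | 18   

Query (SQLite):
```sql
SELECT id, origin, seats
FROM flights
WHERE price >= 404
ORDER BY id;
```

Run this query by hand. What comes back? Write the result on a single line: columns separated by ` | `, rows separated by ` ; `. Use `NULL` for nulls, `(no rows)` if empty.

price >= 404: ids {1, 2, 5, 10, 12}

1 | Lima | 34 ; 2 | Berlin | 28 ; 5 | Lima | 20 ; 10 | Reno | 54 ; 12 | Tokyo | 22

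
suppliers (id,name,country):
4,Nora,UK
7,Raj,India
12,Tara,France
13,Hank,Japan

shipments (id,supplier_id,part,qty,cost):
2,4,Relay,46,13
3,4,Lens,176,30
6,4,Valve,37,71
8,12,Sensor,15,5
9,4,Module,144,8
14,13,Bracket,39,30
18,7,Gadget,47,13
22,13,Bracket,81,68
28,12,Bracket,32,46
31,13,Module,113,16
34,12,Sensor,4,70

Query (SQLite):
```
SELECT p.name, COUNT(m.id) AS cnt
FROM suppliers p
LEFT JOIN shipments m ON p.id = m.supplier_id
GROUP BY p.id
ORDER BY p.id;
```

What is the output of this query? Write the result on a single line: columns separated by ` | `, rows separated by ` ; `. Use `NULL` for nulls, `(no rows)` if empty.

LEFT JOIN keeps every suppliers row; unmatched ones get NULL for shipments columns.
Group by suppliers.id and compute COUNT(m.id). COUNT(col) of an all-NULL group is 0.
  4: ids {2, 3, 6, 9} → COUNT(m.id)=4
  7: ids {18} → COUNT(m.id)=1
  12: ids {8, 28, 34} → COUNT(m.id)=3
  13: ids {14, 22, 31} → COUNT(m.id)=3

Nora | 4 ; Raj | 1 ; Tara | 3 ; Hank | 3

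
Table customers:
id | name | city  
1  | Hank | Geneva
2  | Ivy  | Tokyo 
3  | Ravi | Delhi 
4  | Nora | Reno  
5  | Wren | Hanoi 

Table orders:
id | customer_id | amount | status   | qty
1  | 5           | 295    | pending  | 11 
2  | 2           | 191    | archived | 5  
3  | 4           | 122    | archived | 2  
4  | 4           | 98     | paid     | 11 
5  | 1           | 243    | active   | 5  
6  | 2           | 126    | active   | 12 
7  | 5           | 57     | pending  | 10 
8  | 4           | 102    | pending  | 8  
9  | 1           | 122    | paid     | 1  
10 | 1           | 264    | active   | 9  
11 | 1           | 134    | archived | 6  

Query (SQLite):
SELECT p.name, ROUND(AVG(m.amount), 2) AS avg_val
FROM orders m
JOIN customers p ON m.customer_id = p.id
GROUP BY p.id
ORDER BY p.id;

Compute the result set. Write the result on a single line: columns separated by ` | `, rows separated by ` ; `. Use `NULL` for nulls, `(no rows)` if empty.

Hank | 190.75 ; Ivy | 158.5 ; Nora | 107.33 ; Wren | 176

Join each orders row to its customers via customer_id.
Group joined rows by customers.id; compute ROUND(AVG(m.amount), 2) per group.
  1: ids {5, 9, 10, 11} → ROUND(AVG(m.amount), 2)=190.75
  2: ids {2, 6} → ROUND(AVG(m.amount), 2)=158.5
  4: ids {3, 4, 8} → ROUND(AVG(m.amount), 2)=107.33
  5: ids {1, 7} → ROUND(AVG(m.amount), 2)=176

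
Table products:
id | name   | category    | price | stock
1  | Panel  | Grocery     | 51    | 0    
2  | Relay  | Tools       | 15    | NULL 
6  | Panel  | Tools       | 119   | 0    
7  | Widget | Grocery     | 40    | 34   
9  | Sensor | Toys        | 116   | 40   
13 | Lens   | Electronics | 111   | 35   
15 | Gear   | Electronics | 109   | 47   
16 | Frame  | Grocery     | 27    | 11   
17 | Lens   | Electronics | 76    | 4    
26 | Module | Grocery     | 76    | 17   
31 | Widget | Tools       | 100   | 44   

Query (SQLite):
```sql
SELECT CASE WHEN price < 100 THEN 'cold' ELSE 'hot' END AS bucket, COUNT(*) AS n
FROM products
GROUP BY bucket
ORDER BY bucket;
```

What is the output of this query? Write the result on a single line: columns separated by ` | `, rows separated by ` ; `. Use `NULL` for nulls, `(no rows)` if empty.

Bucket rows by price < 100 → 'cold' else 'hot'; count each bucket.

cold | 6 ; hot | 5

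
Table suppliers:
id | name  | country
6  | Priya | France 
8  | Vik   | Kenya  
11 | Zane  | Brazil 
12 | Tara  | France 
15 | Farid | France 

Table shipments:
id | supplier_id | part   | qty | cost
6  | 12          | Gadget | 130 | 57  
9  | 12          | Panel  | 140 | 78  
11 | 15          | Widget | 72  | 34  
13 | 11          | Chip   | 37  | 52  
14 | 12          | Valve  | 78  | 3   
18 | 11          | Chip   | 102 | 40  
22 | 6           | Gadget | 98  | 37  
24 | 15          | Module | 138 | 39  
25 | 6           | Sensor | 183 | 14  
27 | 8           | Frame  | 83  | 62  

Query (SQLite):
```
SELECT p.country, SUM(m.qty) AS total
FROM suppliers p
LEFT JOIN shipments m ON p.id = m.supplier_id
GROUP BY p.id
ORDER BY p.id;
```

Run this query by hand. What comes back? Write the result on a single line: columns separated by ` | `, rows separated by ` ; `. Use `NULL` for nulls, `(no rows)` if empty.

France | 281 ; Kenya | 83 ; Brazil | 139 ; France | 348 ; France | 210

LEFT JOIN keeps every suppliers row; unmatched ones get NULL for shipments columns.
Group by suppliers.id and compute SUM(m.qty). SUM over an all-NULL group is NULL.
  6: ids {22, 25} → SUM(m.qty)=281
  8: ids {27} → SUM(m.qty)=83
  11: ids {13, 18} → SUM(m.qty)=139
  12: ids {6, 9, 14} → SUM(m.qty)=348
  15: ids {11, 24} → SUM(m.qty)=210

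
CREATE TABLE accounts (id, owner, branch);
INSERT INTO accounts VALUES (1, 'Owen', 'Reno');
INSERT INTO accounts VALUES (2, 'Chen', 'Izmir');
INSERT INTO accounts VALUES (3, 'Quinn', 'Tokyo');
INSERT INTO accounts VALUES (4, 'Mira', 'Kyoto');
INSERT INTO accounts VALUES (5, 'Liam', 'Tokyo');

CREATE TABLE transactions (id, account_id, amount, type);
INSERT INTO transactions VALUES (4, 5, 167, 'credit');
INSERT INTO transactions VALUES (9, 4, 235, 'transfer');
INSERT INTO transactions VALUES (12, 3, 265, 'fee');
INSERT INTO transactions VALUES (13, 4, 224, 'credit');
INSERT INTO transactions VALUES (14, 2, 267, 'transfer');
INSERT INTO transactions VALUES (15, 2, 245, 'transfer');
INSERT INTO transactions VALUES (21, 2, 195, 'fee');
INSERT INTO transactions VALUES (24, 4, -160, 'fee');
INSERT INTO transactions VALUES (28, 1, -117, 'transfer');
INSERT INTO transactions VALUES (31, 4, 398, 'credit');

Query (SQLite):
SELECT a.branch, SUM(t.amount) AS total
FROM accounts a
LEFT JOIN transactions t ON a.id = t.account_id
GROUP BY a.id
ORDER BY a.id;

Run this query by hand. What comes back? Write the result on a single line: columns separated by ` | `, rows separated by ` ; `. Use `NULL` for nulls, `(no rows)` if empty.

LEFT JOIN keeps every accounts row; unmatched ones get NULL for transactions columns.
Group by accounts.id and compute SUM(t.amount). SUM over an all-NULL group is NULL.
  1: ids {28} → SUM(t.amount)=-117
  2: ids {14, 15, 21} → SUM(t.amount)=707
  3: ids {12} → SUM(t.amount)=265
  4: ids {9, 13, 24, 31} → SUM(t.amount)=697
  5: ids {4} → SUM(t.amount)=167

Reno | -117 ; Izmir | 707 ; Tokyo | 265 ; Kyoto | 697 ; Tokyo | 167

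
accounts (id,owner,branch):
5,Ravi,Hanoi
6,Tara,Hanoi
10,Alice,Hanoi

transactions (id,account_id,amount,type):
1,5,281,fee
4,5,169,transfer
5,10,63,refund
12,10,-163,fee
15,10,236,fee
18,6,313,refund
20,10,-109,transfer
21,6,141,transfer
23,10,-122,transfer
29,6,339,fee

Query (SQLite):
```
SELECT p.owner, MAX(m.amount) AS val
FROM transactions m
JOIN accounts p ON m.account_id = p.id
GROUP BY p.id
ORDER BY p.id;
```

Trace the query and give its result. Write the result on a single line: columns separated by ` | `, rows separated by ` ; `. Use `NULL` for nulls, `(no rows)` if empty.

Ravi | 281 ; Tara | 339 ; Alice | 236

Join each transactions row to its accounts via account_id.
Group joined rows by accounts.id; compute MAX(m.amount) per group.
  5: ids {1, 4} → MAX(m.amount)=281
  6: ids {18, 21, 29} → MAX(m.amount)=339
  10: ids {5, 12, 15, 20, 23} → MAX(m.amount)=236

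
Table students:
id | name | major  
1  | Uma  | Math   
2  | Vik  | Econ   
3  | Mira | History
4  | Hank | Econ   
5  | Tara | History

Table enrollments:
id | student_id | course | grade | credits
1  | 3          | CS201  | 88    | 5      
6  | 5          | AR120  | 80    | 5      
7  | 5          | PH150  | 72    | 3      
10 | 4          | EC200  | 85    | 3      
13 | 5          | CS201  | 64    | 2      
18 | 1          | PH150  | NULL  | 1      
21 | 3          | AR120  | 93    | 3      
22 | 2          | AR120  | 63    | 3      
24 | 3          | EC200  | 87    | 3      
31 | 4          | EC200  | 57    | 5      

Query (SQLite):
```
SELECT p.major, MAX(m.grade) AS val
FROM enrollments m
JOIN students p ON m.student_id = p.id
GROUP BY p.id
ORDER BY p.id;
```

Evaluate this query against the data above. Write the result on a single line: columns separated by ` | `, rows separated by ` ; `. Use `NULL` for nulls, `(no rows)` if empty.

Join each enrollments row to its students via student_id.
Group joined rows by students.id; compute MAX(m.grade) per group.
  1: ids {18} → MAX(m.grade)=NULL
  2: ids {22} → MAX(m.grade)=63
  3: ids {1, 21, 24} → MAX(m.grade)=93
  4: ids {10, 31} → MAX(m.grade)=85
  5: ids {6, 7, 13} → MAX(m.grade)=80

Math | NULL ; Econ | 63 ; History | 93 ; Econ | 85 ; History | 80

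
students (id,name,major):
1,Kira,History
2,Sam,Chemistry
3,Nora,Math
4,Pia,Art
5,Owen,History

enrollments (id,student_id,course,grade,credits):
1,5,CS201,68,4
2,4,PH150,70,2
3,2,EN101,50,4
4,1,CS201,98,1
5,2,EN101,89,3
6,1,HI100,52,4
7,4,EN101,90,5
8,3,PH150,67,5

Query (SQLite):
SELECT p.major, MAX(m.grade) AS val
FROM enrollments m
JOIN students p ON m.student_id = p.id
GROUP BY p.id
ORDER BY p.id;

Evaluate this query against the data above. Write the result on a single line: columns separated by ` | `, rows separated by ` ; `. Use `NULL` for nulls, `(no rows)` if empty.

Join each enrollments row to its students via student_id.
Group joined rows by students.id; compute MAX(m.grade) per group.
  1: ids {4, 6} → MAX(m.grade)=98
  2: ids {3, 5} → MAX(m.grade)=89
  3: ids {8} → MAX(m.grade)=67
  4: ids {2, 7} → MAX(m.grade)=90
  5: ids {1} → MAX(m.grade)=68

History | 98 ; Chemistry | 89 ; Math | 67 ; Art | 90 ; History | 68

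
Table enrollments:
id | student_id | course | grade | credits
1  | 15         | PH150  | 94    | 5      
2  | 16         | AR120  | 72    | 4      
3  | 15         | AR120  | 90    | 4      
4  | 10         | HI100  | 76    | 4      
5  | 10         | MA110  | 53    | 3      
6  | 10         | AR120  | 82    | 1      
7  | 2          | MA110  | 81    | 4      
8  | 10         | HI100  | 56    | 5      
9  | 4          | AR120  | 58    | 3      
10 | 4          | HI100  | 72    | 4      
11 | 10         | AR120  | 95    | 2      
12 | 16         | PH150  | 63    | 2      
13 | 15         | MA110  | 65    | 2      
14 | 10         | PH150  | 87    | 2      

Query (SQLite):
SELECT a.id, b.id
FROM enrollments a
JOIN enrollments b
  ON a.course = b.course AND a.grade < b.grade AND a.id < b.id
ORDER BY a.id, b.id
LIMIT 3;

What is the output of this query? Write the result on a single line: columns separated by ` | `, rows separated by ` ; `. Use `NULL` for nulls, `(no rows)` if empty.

Pairs (a,b) with same course, a.grade < b.grade, a.id < b.id.
course groups: AR120:{2,3,6,9,11} HI100:{4,8,10} MA110:{5,7,13} PH150:{1,12,14}
Ordered by (a.id, b.id); first 3.

2 | 3 ; 2 | 6 ; 2 | 11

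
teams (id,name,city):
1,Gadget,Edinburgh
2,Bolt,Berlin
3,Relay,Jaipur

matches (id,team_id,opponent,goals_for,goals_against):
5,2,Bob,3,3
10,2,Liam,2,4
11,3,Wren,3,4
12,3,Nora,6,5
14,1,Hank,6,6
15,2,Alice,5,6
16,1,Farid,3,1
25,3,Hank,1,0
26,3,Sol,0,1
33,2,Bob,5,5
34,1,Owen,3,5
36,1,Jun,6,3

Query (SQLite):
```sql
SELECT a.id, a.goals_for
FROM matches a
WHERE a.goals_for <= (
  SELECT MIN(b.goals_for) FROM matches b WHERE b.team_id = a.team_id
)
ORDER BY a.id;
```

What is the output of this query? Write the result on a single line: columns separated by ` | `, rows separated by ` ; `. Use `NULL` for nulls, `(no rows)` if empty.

For each matches row a, compute MIN(goals_for) over rows sharing a.team_id.
Keep row a if a.goals_for <= that per-group MIN.
  team_id=1: MIN(goals_for) = 3
  team_id=2: MIN(goals_for) = 2
  team_id=3: MIN(goals_for) = 0

10 | 2 ; 16 | 3 ; 26 | 0 ; 34 | 3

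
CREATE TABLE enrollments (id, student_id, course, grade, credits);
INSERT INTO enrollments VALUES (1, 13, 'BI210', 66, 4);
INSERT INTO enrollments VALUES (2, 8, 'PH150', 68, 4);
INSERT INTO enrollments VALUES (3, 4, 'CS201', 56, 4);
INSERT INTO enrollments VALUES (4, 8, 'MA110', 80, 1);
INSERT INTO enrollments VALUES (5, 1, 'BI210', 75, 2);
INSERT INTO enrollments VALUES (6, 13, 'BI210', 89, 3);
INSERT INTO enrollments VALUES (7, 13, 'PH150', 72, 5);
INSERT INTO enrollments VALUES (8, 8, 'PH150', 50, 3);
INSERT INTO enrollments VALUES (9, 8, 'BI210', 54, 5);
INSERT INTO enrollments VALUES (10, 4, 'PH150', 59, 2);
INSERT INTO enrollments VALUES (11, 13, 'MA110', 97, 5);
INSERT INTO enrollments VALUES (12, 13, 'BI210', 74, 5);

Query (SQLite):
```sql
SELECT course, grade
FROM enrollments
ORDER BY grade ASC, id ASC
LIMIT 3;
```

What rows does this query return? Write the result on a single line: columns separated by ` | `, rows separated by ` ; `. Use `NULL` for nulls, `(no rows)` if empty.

PH150 | 50 ; BI210 | 54 ; CS201 | 56

Sort by grade asc, tiebreak id asc: (50, id=8), (54, id=9), (56, id=3), (59, id=10), (66, id=1), (68, id=2) …. Take first 3.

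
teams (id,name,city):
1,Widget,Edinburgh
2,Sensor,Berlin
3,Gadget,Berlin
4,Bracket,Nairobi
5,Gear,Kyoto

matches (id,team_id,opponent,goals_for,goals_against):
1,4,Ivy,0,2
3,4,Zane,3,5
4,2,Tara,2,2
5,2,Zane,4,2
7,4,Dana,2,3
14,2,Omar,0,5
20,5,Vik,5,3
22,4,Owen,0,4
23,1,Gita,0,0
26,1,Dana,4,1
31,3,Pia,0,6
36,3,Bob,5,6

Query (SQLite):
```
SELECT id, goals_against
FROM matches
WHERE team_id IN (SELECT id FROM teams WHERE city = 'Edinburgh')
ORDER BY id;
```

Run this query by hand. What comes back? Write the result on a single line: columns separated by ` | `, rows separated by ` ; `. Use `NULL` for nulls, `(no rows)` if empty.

23 | 0 ; 26 | 1

Inner query: teams.id where city = 'Edinburgh'.
Outer: keep matches rows whose team_id is in that set.
Inner query → {1}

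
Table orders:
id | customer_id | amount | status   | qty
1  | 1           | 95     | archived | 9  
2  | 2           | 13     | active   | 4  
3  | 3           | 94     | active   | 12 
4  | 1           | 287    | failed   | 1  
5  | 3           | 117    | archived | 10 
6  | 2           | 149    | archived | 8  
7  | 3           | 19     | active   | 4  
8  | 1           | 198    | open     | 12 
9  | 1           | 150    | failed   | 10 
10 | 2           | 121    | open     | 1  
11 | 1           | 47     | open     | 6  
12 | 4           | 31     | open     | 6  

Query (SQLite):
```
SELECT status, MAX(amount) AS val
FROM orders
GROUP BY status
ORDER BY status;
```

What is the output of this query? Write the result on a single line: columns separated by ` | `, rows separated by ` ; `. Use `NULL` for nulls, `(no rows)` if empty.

active | 94 ; archived | 149 ; failed | 287 ; open | 198

Partition orders by status; compute MAX(amount) within each group.
  active: ids {2, 3, 7} → MAX(amount)=94
  archived: ids {1, 5, 6} → MAX(amount)=149
  failed: ids {4, 9} → MAX(amount)=287
  open: ids {8, 10, 11, 12} → MAX(amount)=198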